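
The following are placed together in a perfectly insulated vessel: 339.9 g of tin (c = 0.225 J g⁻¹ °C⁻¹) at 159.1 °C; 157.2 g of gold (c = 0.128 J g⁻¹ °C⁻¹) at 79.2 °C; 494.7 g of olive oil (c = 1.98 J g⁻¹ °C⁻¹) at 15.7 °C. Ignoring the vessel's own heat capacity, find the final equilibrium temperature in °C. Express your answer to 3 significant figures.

Σ mᵢcᵢ(T − Tᵢ) = 0  ⇒  T = Σ mᵢcᵢTᵢ / Σ mᵢcᵢ
Σ mᵢcᵢ = 339.9×0.225 + 157.2×0.128 + 494.7×1.98 = 1076.1051
Σ mᵢcᵢTᵢ = 76.4775×159.1 + 20.1216×79.2 + 979.506×15.7 = 29139
T = 29139 / 1076.1051 = 27.08 °C

T_f = 27.1 °C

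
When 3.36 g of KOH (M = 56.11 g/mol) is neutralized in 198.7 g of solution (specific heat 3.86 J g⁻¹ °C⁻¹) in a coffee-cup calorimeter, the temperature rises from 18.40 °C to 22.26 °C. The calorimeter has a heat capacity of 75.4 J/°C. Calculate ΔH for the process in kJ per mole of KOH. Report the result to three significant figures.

ΔH = -54.3 kJ/mol

|ΔT| = |22.26 − 18.40| = 3.86 °C
|q_surr| = (198.7 × 3.86 + 75.4) × 3.86 = 842.382 × 3.86 = 3252 J
n(KOH) = 3.36 / 56.11 = 0.05988 mol
Temperature rose, so q_rxn = −|q_surr| = -3.252 kJ
ΔH = q_rxn / n = -54.31 kJ/mol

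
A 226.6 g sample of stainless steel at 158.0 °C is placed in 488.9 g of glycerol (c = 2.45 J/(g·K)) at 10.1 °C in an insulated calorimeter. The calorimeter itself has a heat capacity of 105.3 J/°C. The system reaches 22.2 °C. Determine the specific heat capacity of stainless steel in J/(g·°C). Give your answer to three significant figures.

c = 0.512 J/(g·°C)

q_gained = (488.9 × 2.45 + 105.3) × (22.2 − 10.1) = 15770 J
q_lost = 226.6 × c × (158.0 − 22.2) = 30772.28 c
Set equal: c = 15770 / 30772.28 = 0.512 J/(g·°C)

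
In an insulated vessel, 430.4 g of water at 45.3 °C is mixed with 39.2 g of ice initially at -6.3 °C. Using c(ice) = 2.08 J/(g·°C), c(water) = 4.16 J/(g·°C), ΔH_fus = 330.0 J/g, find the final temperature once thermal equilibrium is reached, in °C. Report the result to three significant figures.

Heat to bring ice to 0 °C and melt it: q₁ = 39.2×2.08×6.3 + 39.2×330.0 = 13450 J
Heat the water can supply cooling to 0 °C: 430.4×4.16×45.3 = 81108.0 J > q₁, so all ice melts.
Energy balance: 430.4×4.16×(45.3 − T) = 13450 + 39.2×4.16×(T − 0)
1790.464(45.3 − T) = 13450 + 163.072 T
81108.0 − 13450 = 1953.536 T
T = 67658.0 / 1953.536 = 34.63 °C

T_f = 34.6 °C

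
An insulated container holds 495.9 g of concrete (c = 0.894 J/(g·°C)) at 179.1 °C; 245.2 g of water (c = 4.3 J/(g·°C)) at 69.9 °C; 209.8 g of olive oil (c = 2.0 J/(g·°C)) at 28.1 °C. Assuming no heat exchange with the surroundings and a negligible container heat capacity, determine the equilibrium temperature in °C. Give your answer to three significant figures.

Σ mᵢcᵢ(T − Tᵢ) = 0  ⇒  T = Σ mᵢcᵢTᵢ / Σ mᵢcᵢ
Σ mᵢcᵢ = 495.9×0.894 + 245.2×4.3 + 209.8×2.0 = 1917.2946
Σ mᵢcᵢTᵢ = 443.3346×179.1 + 1054.36×69.9 + 419.6×28.1 = 164890
T = 164890 / 1917.2946 = 86.00 °C

T_f = 86.0 °C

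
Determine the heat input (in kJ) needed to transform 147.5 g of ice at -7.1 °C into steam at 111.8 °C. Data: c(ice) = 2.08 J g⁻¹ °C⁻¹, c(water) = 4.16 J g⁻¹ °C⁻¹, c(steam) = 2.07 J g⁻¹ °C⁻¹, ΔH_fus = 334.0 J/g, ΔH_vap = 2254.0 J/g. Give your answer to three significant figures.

q = 449 kJ

q1 (heat ice -7.1→0.0 °C): 147.5 × 2.08 × 7.1 = 2178 J
q2 (melt at 0 °C): 147.5 × 334.0 = 49265 J
q3 (heat water 0.0→100.0 °C): 147.5 × 4.16 × 100.0 = 61360 J
q4 (vaporize at 100 °C): 147.5 × 2254.0 = 332465 J
q5 (heat steam 100.0→111.8 °C): 147.5 × 2.07 × 11.8 = 3603 J
Total: 2178 + 49265 + 61360 + 332465 + 3603 = 448871 J = 449 kJ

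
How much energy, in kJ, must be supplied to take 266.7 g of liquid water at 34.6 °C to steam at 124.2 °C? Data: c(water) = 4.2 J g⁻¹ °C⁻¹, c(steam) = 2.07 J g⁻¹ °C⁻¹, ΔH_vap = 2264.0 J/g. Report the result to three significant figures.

q = 690 kJ

q1 (heat water 34.6→100.0 °C): 266.7 × 4.2 × 65.4 = 73257 J
q2 (vaporize at 100 °C): 266.7 × 2264.0 = 603809 J
q3 (heat steam 100.0→124.2 °C): 266.7 × 2.07 × 24.2 = 13360 J
Total: 73257 + 603809 + 13360 = 690426 J = 690 kJ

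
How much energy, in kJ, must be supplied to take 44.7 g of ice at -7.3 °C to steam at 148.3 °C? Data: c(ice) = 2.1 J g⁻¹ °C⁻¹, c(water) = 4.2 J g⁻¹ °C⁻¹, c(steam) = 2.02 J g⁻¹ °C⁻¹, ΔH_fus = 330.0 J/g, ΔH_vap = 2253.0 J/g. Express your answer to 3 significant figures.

q = 139 kJ

q1 (heat ice -7.3→0.0 °C): 44.7 × 2.1 × 7.3 = 685 J
q2 (melt at 0 °C): 44.7 × 330.0 = 14751 J
q3 (heat water 0.0→100.0 °C): 44.7 × 4.2 × 100.0 = 18774 J
q4 (vaporize at 100 °C): 44.7 × 2253.0 = 100709 J
q5 (heat steam 100.0→148.3 °C): 44.7 × 2.02 × 48.3 = 4361 J
Total: 685 + 14751 + 18774 + 100709 + 4361 = 139280 J = 139 kJ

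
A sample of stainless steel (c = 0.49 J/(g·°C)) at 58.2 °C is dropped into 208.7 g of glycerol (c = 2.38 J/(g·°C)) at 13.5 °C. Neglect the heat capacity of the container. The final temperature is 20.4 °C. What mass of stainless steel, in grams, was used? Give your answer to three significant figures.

q_gained = (208.7 × 2.38) × (20.4 − 13.5) = 3427 J
q_lost = m × 0.49 × (58.2 − 20.4) = 18.522 m
m = 3427 / 18.522 = 185 g

m = 185 g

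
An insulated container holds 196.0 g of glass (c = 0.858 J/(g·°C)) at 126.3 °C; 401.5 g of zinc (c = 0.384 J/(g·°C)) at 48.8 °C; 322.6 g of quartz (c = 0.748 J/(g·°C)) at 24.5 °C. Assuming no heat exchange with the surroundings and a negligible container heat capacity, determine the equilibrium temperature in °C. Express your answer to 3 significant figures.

T_f = 61.5 °C

Σ mᵢcᵢ(T − Tᵢ) = 0  ⇒  T = Σ mᵢcᵢTᵢ / Σ mᵢcᵢ
Σ mᵢcᵢ = 196.0×0.858 + 401.5×0.384 + 322.6×0.748 = 563.6488
Σ mᵢcᵢTᵢ = 168.168×126.3 + 154.176×48.8 + 241.3048×24.5 = 34675
T = 34675 / 563.6488 = 61.52 °C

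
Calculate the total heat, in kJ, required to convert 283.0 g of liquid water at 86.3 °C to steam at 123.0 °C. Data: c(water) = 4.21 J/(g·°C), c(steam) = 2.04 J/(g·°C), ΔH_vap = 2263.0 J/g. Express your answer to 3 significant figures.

q1 (heat water 86.3→100.0 °C): 283.0 × 4.21 × 13.7 = 16323 J
q2 (vaporize at 100 °C): 283.0 × 2263.0 = 640429 J
q3 (heat steam 100.0→123.0 °C): 283.0 × 2.04 × 23.0 = 13278 J
Total: 16323 + 640429 + 13278 = 670030 J = 670 kJ

q = 670 kJ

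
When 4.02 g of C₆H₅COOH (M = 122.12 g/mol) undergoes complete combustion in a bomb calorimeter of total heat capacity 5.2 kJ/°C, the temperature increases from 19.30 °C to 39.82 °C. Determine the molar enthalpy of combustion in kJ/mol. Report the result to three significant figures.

ΔH = -3240 kJ/mol

ΔT = 39.82 − 19.30 = 20.52 °C
q_cal = C_cal × ΔT = 5.2 × 20.52 = 106.704 kJ
n = 4.02 / 122.12 = 0.03292 mol
q_rxn = −q_cal = -106.704 kJ
ΔH = -106.704 / 0.03292 = -3241 kJ/mol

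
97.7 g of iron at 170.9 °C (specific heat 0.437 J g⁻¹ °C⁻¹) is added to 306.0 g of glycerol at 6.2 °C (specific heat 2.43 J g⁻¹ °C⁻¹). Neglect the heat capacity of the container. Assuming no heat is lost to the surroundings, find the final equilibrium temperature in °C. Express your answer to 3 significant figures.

T_f = 15.1 °C

Heat lost by iron = heat gained by glycerol.
(97.7)(0.437)(170.9 − T) = (306.0)(2.43)(T − 6.2)
42.6949 (170.9 − T) = 743.58 (T − 6.2)
7296.6 − 42.6949 T = 743.58 T − 4610.2
11906.8 = 786.2749 T
T = 15.14 °C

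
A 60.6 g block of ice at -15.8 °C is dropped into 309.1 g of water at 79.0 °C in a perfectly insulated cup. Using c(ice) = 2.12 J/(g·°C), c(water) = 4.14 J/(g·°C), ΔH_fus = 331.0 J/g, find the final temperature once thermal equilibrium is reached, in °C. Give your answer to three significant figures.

T_f = 51.6 °C

Heat to bring ice to 0 °C and melt it: q₁ = 60.6×2.12×15.8 + 60.6×331.0 = 22088 J
Heat the water can supply cooling to 0 °C: 309.1×4.14×79.0 = 101094 J > q₁, so all ice melts.
Energy balance: 309.1×4.14×(79.0 − T) = 22088 + 60.6×4.14×(T − 0)
1279.674(79.0 − T) = 22088 + 250.884 T
101094 − 22088 = 1530.558 T
T = 79006 / 1530.558 = 51.62 °C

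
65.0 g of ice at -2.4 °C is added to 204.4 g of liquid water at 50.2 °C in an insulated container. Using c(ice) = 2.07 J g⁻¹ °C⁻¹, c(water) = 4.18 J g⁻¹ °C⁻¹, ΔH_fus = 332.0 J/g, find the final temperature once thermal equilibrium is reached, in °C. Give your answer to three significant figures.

Heat to bring ice to 0 °C and melt it: q₁ = 65.0×2.07×2.4 + 65.0×332.0 = 21903 J
Heat the water can supply cooling to 0 °C: 204.4×4.18×50.2 = 42890.5 J > q₁, so all ice melts.
Energy balance: 204.4×4.18×(50.2 − T) = 21903 + 65.0×4.18×(T − 0)
854.392(50.2 − T) = 21903 + 271.7 T
42890.5 − 21903 = 1126.092 T
T = 20987.5 / 1126.092 = 18.64 °C

T_f = 18.6 °C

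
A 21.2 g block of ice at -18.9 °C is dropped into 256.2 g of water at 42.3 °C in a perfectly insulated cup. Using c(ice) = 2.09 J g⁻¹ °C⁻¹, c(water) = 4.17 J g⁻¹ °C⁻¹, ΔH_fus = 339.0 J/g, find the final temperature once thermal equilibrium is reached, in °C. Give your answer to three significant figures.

Heat to bring ice to 0 °C and melt it: q₁ = 21.2×2.09×18.9 + 21.2×339.0 = 8024.2 J
Heat the water can supply cooling to 0 °C: 256.2×4.17×42.3 = 45191.4 J > q₁, so all ice melts.
Energy balance: 256.2×4.17×(42.3 − T) = 8024.2 + 21.2×4.17×(T − 0)
1068.354(42.3 − T) = 8024.2 + 88.404 T
45191.4 − 8024.2 = 1156.758 T
T = 37167.2 / 1156.758 = 32.13 °C

T_f = 32.1 °C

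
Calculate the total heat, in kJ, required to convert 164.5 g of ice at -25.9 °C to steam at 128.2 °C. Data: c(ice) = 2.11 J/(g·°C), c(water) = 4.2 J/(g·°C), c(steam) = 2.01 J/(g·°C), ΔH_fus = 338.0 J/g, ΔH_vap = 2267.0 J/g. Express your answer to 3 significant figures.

q = 516 kJ

q1 (heat ice -25.9→0.0 °C): 164.5 × 2.11 × 25.9 = 8990 J
q2 (melt at 0 °C): 164.5 × 338.0 = 55601 J
q3 (heat water 0.0→100.0 °C): 164.5 × 4.2 × 100.0 = 69090 J
q4 (vaporize at 100 °C): 164.5 × 2267.0 = 372922 J
q5 (heat steam 100.0→128.2 °C): 164.5 × 2.01 × 28.2 = 9324 J
Total: 8990 + 55601 + 69090 + 372922 + 9324 = 515927 J = 516 kJ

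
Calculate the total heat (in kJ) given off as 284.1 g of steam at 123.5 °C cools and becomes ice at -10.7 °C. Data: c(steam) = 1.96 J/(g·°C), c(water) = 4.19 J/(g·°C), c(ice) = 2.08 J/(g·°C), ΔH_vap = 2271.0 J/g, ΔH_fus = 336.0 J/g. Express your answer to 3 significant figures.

q = 879 kJ

q1 (cool steam 123.5→100 °C): 284.1 × 1.96 × 23.5 = 13086 J
q2 (condense at 100 °C): 284.1 × 2271.0 = 645191 J
q3 (cool water 100→0 °C): 284.1 × 4.19 × 100.0 = 119038 J
q4 (freeze at 0 °C): 284.1 × 336.0 = 95458 J
q5 (cool ice 0→-10.7 °C): 284.1 × 2.08 × 10.7 = 6323 J
Total: 13086 + 645191 + 119038 + 95458 + 6323 = 879096 J = 879 kJ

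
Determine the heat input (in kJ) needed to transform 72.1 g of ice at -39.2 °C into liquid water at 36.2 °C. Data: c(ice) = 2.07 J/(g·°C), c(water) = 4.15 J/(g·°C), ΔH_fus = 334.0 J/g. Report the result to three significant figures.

q = 40.8 kJ

q1 (heat ice -39.2→0.0 °C): 72.1 × 2.07 × 39.2 = 5850 J
q2 (melt at 0 °C): 72.1 × 334.0 = 24081 J
q3 (heat water 0.0→36.2 °C): 72.1 × 4.15 × 36.2 = 10832 J
Total: 5850 + 24081 + 10832 = 40763 J = 40.8 kJ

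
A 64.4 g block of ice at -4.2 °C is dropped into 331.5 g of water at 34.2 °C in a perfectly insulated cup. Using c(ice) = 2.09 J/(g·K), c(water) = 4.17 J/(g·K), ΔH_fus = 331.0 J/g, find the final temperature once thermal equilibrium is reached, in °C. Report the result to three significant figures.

Heat to bring ice to 0 °C and melt it: q₁ = 64.4×2.09×4.2 + 64.4×331.0 = 21882 J
Heat the water can supply cooling to 0 °C: 331.5×4.17×34.2 = 47276.5 J > q₁, so all ice melts.
Energy balance: 331.5×4.17×(34.2 − T) = 21882 + 64.4×4.17×(T − 0)
1382.355(34.2 − T) = 21882 + 268.548 T
47276.5 − 21882 = 1650.903 T
T = 25394.5 / 1650.903 = 15.38 °C

T_f = 15.4 °C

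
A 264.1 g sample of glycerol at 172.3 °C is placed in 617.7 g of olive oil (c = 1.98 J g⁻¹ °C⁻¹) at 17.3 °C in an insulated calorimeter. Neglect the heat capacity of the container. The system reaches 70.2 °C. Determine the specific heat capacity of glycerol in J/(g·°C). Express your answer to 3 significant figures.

q_gained = (617.7 × 1.98) × (70.2 − 17.3) = 64700 J
q_lost = 264.1 × c × (172.3 − 70.2) = 26964.61 c
Set equal: c = 64700 / 26964.61 = 2.40 J/(g·°C)

c = 2.40 J/(g·°C)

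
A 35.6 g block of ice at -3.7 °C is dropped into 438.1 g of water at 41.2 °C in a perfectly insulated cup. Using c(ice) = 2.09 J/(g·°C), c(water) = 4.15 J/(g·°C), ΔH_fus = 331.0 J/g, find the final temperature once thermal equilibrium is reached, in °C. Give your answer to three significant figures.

Heat to bring ice to 0 °C and melt it: q₁ = 35.6×2.09×3.7 + 35.6×331.0 = 12059 J
Heat the water can supply cooling to 0 °C: 438.1×4.15×41.2 = 74906.3 J > q₁, so all ice melts.
Energy balance: 438.1×4.15×(41.2 − T) = 12059 + 35.6×4.15×(T − 0)
1818.115(41.2 − T) = 12059 + 147.74 T
74906.3 − 12059 = 1965.855 T
T = 62847.3 / 1965.855 = 31.97 °C

T_f = 32.0 °C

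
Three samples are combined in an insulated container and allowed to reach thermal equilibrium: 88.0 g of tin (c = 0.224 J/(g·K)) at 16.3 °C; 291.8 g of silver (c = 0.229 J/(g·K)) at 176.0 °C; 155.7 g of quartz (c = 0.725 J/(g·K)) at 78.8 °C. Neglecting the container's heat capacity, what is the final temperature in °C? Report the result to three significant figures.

T_f = 105 °C

Σ mᵢcᵢ(T − Tᵢ) = 0  ⇒  T = Σ mᵢcᵢTᵢ / Σ mᵢcᵢ
Σ mᵢcᵢ = 88.0×0.224 + 291.8×0.229 + 155.7×0.725 = 199.4167
Σ mᵢcᵢTᵢ = 19.712×16.3 + 66.8222×176.0 + 112.8825×78.8 = 20977
T = 20977 / 199.4167 = 105.2 °C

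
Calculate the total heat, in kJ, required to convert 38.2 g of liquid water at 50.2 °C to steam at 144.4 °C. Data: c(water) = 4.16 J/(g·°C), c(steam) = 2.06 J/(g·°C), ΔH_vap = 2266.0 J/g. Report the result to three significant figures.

q = 98.0 kJ

q1 (heat water 50.2→100.0 °C): 38.2 × 4.16 × 49.8 = 7914 J
q2 (vaporize at 100 °C): 38.2 × 2266.0 = 86561 J
q3 (heat steam 100.0→144.4 °C): 38.2 × 2.06 × 44.4 = 3494 J
Total: 7914 + 86561 + 3494 = 97969 J = 98.0 kJ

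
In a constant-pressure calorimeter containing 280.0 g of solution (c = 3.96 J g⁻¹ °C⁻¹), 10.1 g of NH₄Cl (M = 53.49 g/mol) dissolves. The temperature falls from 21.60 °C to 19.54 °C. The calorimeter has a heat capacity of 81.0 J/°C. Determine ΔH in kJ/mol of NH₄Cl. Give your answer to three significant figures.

ΔH = 13.0 kJ/mol

|ΔT| = |19.54 − 21.60| = 2.06 °C
|q_surr| = (280.0 × 3.96 + 81.0) × 2.06 = 1189.8 × 2.06 = 2451 J
n(NH₄Cl) = 10.1 / 53.49 = 0.1888 mol
Temperature fell, so q_rxn = +|q_surr| = 2.451 kJ
ΔH = q_rxn / n = 12.98 kJ/mol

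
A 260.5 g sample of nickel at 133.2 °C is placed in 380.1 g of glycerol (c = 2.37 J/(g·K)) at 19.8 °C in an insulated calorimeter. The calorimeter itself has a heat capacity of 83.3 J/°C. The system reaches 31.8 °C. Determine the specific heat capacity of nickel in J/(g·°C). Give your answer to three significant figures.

c = 0.447 J/(g·°C)

q_gained = (380.1 × 2.37 + 83.3) × (31.8 − 19.8) = 11810 J
q_lost = 260.5 × c × (133.2 − 31.8) = 26414.7 c
Set equal: c = 11810 / 26414.7 = 0.447 J/(g·°C)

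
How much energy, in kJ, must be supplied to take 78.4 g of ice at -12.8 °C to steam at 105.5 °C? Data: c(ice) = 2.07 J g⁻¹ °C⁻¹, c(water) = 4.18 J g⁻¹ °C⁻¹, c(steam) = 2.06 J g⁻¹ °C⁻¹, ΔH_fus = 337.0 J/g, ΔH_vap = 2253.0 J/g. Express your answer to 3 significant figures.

q1 (heat ice -12.8→0.0 °C): 78.4 × 2.07 × 12.8 = 2077 J
q2 (melt at 0 °C): 78.4 × 337.0 = 26421 J
q3 (heat water 0.0→100.0 °C): 78.4 × 4.18 × 100.0 = 32771 J
q4 (vaporize at 100 °C): 78.4 × 2253.0 = 176635 J
q5 (heat steam 100.0→105.5 °C): 78.4 × 2.06 × 5.5 = 888 J
Total: 2077 + 26421 + 32771 + 176635 + 888 = 238792 J = 239 kJ

q = 239 kJ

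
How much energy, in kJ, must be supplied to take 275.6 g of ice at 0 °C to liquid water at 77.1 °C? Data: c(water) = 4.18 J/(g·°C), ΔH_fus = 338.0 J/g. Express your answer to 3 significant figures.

q1 (melt at 0 °C): 275.6 × 338.0 = 93153 J
q2 (heat water 0.0→77.1 °C): 275.6 × 4.18 × 77.1 = 88820 J
Total: 93153 + 88820 = 181973 J = 182 kJ

q = 182 kJ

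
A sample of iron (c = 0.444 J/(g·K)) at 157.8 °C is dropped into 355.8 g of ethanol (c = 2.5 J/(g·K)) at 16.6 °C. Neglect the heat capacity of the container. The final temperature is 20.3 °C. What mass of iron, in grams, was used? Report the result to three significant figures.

q_gained = (355.8 × 2.5) × (20.3 − 16.6) = 3291 J
q_lost = m × 0.444 × (157.8 − 20.3) = 61.05 m
m = 3291 / 61.05 = 53.9 g

m = 53.9 g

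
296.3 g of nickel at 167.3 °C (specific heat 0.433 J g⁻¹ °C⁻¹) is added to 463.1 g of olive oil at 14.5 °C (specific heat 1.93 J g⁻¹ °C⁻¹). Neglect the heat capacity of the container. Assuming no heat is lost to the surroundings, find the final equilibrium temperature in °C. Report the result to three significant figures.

T_f = 33.7 °C

Heat lost by nickel = heat gained by olive oil.
(296.3)(0.433)(167.3 − T) = (463.1)(1.93)(T − 14.5)
128.2979 (167.3 − T) = 893.783 (T − 14.5)
21464 − 128.2979 T = 893.783 T − 12960
34424 = 1022.0809 T
T = 33.68 °C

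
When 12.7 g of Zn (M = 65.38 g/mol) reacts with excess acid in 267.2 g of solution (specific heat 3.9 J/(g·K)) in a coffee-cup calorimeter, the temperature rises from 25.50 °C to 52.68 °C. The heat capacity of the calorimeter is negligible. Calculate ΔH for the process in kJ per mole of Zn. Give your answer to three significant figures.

ΔH = -146 kJ/mol

|ΔT| = |52.68 − 25.50| = 27.18 °C
|q_surr| = (267.2 × 3.9) × 27.18 = 1042.08 × 27.18 = 28320 J
n(Zn) = 12.7 / 65.38 = 0.1942 mol
Temperature rose, so q_rxn = −|q_surr| = -28.32 kJ
ΔH = q_rxn / n = -145.8 kJ/mol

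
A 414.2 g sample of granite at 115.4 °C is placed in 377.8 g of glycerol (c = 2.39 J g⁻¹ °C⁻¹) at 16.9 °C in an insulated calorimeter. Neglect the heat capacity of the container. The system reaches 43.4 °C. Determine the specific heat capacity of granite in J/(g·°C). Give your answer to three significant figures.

q_gained = (377.8 × 2.39) × (43.4 − 16.9) = 23930 J
q_lost = 414.2 × c × (115.4 − 43.4) = 29822.4 c
Set equal: c = 23930 / 29822.4 = 0.802 J/(g·°C)

c = 0.802 J/(g·°C)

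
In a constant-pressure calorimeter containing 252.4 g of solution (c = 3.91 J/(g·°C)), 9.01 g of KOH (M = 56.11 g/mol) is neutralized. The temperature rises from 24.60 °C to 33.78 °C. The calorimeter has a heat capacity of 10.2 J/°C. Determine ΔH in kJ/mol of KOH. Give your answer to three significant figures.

ΔH = -57.0 kJ/mol

|ΔT| = |33.78 − 24.60| = 9.18 °C
|q_surr| = (252.4 × 3.91 + 10.2) × 9.18 = 997.084 × 9.18 = 9153 J
n(KOH) = 9.01 / 56.11 = 0.1606 mol
Temperature rose, so q_rxn = −|q_surr| = -9.153 kJ
ΔH = q_rxn / n = -56.99 kJ/mol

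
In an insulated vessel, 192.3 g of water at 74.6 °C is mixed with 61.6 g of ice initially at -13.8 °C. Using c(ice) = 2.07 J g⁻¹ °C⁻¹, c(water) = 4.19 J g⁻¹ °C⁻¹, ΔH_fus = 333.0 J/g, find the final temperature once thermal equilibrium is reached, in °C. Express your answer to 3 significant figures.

T_f = 35.6 °C

Heat to bring ice to 0 °C and melt it: q₁ = 61.6×2.07×13.8 + 61.6×333.0 = 22272 J
Heat the water can supply cooling to 0 °C: 192.3×4.19×74.6 = 60108.0 J > q₁, so all ice melts.
Energy balance: 192.3×4.19×(74.6 − T) = 22272 + 61.6×4.19×(T − 0)
805.737(74.6 − T) = 22272 + 258.104 T
60108.0 − 22272 = 1063.841 T
T = 37836.0 / 1063.841 = 35.57 °C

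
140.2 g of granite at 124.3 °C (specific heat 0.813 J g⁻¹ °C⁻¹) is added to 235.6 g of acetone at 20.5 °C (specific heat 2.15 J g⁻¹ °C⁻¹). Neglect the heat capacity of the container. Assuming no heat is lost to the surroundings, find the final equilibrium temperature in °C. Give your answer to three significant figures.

Heat lost by granite = heat gained by acetone.
(140.2)(0.813)(124.3 − T) = (235.6)(2.15)(T − 20.5)
113.9826 (124.3 − T) = 506.54 (T − 20.5)
14168 − 113.9826 T = 506.54 T − 10384
24552 = 620.5226 T
T = 39.57 °C

T_f = 39.6 °C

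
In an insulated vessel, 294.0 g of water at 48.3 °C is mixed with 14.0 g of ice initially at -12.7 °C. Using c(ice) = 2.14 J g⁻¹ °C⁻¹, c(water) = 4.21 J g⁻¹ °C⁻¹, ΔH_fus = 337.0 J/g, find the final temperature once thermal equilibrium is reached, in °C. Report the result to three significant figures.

T_f = 42.2 °C

Heat to bring ice to 0 °C and melt it: q₁ = 14.0×2.14×12.7 + 14.0×337.0 = 5098.5 J
Heat the water can supply cooling to 0 °C: 294.0×4.21×48.3 = 59782.8 J > q₁, so all ice melts.
Energy balance: 294.0×4.21×(48.3 − T) = 5098.5 + 14.0×4.21×(T − 0)
1237.74(48.3 − T) = 5098.5 + 58.94 T
59782.8 − 5098.5 = 1296.68 T
T = 54684.3 / 1296.68 = 42.17 °C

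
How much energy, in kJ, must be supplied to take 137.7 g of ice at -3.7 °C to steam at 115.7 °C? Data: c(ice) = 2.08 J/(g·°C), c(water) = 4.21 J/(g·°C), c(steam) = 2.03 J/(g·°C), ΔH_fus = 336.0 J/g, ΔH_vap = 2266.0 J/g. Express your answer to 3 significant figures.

q1 (heat ice -3.7→0.0 °C): 137.7 × 2.08 × 3.7 = 1060 J
q2 (melt at 0 °C): 137.7 × 336.0 = 46267 J
q3 (heat water 0.0→100.0 °C): 137.7 × 4.21 × 100.0 = 57972 J
q4 (vaporize at 100 °C): 137.7 × 2266.0 = 312028 J
q5 (heat steam 100.0→115.7 °C): 137.7 × 2.03 × 15.7 = 4389 J
Total: 1060 + 46267 + 57972 + 312028 + 4389 = 421716 J = 422 kJ

q = 422 kJ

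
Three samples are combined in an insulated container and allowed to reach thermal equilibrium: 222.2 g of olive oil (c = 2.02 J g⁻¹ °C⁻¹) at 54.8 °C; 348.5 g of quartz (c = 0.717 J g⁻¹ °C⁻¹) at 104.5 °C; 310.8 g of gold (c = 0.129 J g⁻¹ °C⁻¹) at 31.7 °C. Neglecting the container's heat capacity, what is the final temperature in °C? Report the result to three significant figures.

T_f = 70.4 °C

Σ mᵢcᵢ(T − Tᵢ) = 0  ⇒  T = Σ mᵢcᵢTᵢ / Σ mᵢcᵢ
Σ mᵢcᵢ = 222.2×2.02 + 348.5×0.717 + 310.8×0.129 = 738.8117
Σ mᵢcᵢTᵢ = 448.844×54.8 + 249.8745×104.5 + 40.0932×31.7 = 51979
T = 51979 / 738.8117 = 70.35 °C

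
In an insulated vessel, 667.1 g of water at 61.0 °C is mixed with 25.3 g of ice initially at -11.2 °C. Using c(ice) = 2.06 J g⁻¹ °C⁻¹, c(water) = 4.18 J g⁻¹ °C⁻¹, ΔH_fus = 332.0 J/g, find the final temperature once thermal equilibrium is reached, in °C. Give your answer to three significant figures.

Heat to bring ice to 0 °C and melt it: q₁ = 25.3×2.06×11.2 + 25.3×332.0 = 8983.3 J
Heat the water can supply cooling to 0 °C: 667.1×4.18×61.0 = 170097 J > q₁, so all ice melts.
Energy balance: 667.1×4.18×(61.0 − T) = 8983.3 + 25.3×4.18×(T − 0)
2788.478(61.0 − T) = 8983.3 + 105.754 T
170097 − 8983.3 = 2894.232 T
T = 161113.7 / 2894.232 = 55.67 °C

T_f = 55.7 °C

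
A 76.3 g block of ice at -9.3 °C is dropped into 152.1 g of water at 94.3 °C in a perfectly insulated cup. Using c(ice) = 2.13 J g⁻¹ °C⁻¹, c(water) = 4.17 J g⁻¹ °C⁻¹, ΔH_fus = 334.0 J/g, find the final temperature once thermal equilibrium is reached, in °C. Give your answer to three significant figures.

Heat to bring ice to 0 °C and melt it: q₁ = 76.3×2.13×9.3 + 76.3×334.0 = 26996 J
Heat the water can supply cooling to 0 °C: 152.1×4.17×94.3 = 59810.4 J > q₁, so all ice melts.
Energy balance: 152.1×4.17×(94.3 − T) = 26996 + 76.3×4.17×(T − 0)
634.257(94.3 − T) = 26996 + 318.171 T
59810.4 − 26996 = 952.428 T
T = 32814.4 / 952.428 = 34.45 °C

T_f = 34.5 °C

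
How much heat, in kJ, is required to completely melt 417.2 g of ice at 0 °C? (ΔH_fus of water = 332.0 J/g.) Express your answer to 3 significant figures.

q = m × ΔH_fus = 417.2 × 332.0 = 138500 J = 139 kJ

q = 139 kJ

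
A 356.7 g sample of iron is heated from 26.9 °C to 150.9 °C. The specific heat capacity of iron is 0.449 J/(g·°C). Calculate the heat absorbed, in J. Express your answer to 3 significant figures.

q = m c ΔT = 356.7 × 0.449 × (150.9 − 26.9)
q = 356.7 × 0.449 × 124.0 = 19860 J

q = 19900 J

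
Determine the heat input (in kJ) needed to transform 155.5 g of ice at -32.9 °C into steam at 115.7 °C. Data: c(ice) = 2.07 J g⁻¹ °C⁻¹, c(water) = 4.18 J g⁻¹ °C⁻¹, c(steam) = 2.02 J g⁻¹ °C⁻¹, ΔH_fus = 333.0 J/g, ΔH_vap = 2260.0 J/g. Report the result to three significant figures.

q = 484 kJ

q1 (heat ice -32.9→0.0 °C): 155.5 × 2.07 × 32.9 = 10590 J
q2 (melt at 0 °C): 155.5 × 333.0 = 51782 J
q3 (heat water 0.0→100.0 °C): 155.5 × 4.18 × 100.0 = 64999 J
q4 (vaporize at 100 °C): 155.5 × 2260.0 = 351430 J
q5 (heat steam 100.0→115.7 °C): 155.5 × 2.02 × 15.7 = 4932 J
Total: 10590 + 51782 + 64999 + 351430 + 4932 = 483733 J = 484 kJ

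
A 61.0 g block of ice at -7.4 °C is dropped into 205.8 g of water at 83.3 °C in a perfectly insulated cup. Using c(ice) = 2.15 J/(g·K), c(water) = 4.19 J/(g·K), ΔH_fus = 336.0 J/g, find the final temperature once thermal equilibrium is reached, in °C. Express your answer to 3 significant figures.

Heat to bring ice to 0 °C and melt it: q₁ = 61.0×2.15×7.4 + 61.0×336.0 = 21467 J
Heat the water can supply cooling to 0 °C: 205.8×4.19×83.3 = 71829.8 J > q₁, so all ice melts.
Energy balance: 205.8×4.19×(83.3 − T) = 21467 + 61.0×4.19×(T − 0)
862.302(83.3 − T) = 21467 + 255.59 T
71829.8 − 21467 = 1117.892 T
T = 50362.8 / 1117.892 = 45.05 °C

T_f = 45.1 °C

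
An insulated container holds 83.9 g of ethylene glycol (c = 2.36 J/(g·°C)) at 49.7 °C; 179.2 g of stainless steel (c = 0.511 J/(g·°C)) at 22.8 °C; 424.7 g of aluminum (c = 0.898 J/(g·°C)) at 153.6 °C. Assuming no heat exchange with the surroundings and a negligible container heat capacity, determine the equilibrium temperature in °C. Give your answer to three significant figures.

T_f = 105 °C

Σ mᵢcᵢ(T − Tᵢ) = 0  ⇒  T = Σ mᵢcᵢTᵢ / Σ mᵢcᵢ
Σ mᵢcᵢ = 83.9×2.36 + 179.2×0.511 + 424.7×0.898 = 670.9558
Σ mᵢcᵢTᵢ = 198.004×49.7 + 91.5712×22.8 + 381.3806×153.6 = 70509
T = 70509 / 670.9558 = 105.1 °C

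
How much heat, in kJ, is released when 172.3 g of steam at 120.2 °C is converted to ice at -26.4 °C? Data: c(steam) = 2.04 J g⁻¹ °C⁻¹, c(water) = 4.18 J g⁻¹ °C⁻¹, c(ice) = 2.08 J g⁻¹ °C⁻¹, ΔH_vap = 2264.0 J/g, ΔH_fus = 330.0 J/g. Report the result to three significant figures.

q1 (cool steam 120.2→100 °C): 172.3 × 2.04 × 20.2 = 7100 J
q2 (condense at 100 °C): 172.3 × 2264.0 = 390087 J
q3 (cool water 100→0 °C): 172.3 × 4.18 × 100.0 = 72021 J
q4 (freeze at 0 °C): 172.3 × 330.0 = 56859 J
q5 (cool ice 0→-26.4 °C): 172.3 × 2.08 × 26.4 = 9461 J
Total: 7100 + 390087 + 72021 + 56859 + 9461 = 535528 J = 536 kJ

q = 536 kJ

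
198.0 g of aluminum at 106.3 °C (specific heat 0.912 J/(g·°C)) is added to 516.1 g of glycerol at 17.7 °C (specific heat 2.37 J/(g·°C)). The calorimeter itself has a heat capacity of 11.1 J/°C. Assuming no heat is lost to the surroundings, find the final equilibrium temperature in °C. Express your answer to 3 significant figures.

Heat lost by aluminum = heat gained by glycerol + calorimeter.
(198.0)(0.912)(106.3 − T) = [(516.1)(2.37) + 11.1](T − 17.7)
180.576 (106.3 − T) = 1234.257 (T − 17.7)
19195 − 180.576 T = 1234.257 T − 21846
41041 = 1414.833 T
T = 29.01 °C

T_f = 29.0 °C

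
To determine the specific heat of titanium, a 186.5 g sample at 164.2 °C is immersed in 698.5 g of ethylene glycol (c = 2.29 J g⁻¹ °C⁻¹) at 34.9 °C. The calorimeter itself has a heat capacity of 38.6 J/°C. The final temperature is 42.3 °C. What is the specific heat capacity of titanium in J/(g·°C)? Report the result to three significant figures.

c = 0.533 J/(g·°C)

q_gained = (698.5 × 2.29 + 38.6) × (42.3 − 34.9) = 12120 J
q_lost = 186.5 × c × (164.2 − 42.3) = 22734.35 c
Set equal: c = 12120 / 22734.35 = 0.533 J/(g·°C)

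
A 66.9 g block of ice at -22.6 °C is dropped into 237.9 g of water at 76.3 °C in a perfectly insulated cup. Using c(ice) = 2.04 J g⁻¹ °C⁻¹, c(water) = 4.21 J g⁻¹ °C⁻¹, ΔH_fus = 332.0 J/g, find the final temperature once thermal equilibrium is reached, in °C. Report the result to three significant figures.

T_f = 39.8 °C

Heat to bring ice to 0 °C and melt it: q₁ = 66.9×2.04×22.6 + 66.9×332.0 = 25295 J
Heat the water can supply cooling to 0 °C: 237.9×4.21×76.3 = 76419.0 J > q₁, so all ice melts.
Energy balance: 237.9×4.21×(76.3 − T) = 25295 + 66.9×4.21×(T − 0)
1001.559(76.3 − T) = 25295 + 281.649 T
76419.0 − 25295 = 1283.208 T
T = 51124.0 / 1283.208 = 39.84 °C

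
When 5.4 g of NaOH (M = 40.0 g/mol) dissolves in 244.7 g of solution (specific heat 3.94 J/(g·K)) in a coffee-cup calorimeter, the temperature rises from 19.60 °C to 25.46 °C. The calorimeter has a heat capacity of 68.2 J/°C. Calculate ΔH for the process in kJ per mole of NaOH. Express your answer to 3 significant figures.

|ΔT| = |25.46 − 19.60| = 5.86 °C
|q_surr| = (244.7 × 3.94 + 68.2) × 5.86 = 1032.318 × 5.86 = 6049 J
n(NaOH) = 5.4 / 40.0 = 0.1350 mol
Temperature rose, so q_rxn = −|q_surr| = -6.049 kJ
ΔH = q_rxn / n = -44.81 kJ/mol

ΔH = -44.8 kJ/mol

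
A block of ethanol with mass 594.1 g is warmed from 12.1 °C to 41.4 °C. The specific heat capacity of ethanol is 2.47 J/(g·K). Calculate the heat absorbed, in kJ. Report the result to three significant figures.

q = m c ΔT = 594.1 × 2.47 × (41.4 − 12.1)
q = 594.1 × 2.47 × 29.3 = 43000 J = 43.0 kJ

q = 43.0 kJ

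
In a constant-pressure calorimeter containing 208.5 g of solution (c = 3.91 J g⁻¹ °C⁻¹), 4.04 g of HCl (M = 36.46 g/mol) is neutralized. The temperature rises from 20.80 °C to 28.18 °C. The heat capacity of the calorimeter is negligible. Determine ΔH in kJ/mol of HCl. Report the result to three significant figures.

ΔH = -54.3 kJ/mol

|ΔT| = |28.18 − 20.80| = 7.38 °C
|q_surr| = (208.5 × 3.91) × 7.38 = 815.235 × 7.38 = 6016 J
n(HCl) = 4.04 / 36.46 = 0.1108 mol
Temperature rose, so q_rxn = −|q_surr| = -6.016 kJ
ΔH = q_rxn / n = -54.30 kJ/mol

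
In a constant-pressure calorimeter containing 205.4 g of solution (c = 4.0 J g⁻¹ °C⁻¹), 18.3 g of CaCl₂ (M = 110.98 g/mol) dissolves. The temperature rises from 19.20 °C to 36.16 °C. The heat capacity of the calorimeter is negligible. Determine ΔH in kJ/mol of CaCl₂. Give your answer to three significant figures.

|ΔT| = |36.16 − 19.20| = 16.96 °C
|q_surr| = (205.4 × 4.0) × 16.96 = 821.6 × 16.96 = 13930 J
n(CaCl₂) = 18.3 / 110.98 = 0.1649 mol
Temperature rose, so q_rxn = −|q_surr| = -13.93 kJ
ΔH = q_rxn / n = -84.48 kJ/mol

ΔH = -84.5 kJ/mol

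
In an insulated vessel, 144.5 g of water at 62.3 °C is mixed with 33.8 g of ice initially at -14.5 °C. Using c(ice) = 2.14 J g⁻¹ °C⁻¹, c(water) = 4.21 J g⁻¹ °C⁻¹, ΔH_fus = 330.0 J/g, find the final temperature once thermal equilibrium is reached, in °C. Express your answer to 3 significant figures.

Heat to bring ice to 0 °C and melt it: q₁ = 33.8×2.14×14.5 + 33.8×330.0 = 12203 J
Heat the water can supply cooling to 0 °C: 144.5×4.21×62.3 = 37899.9 J > q₁, so all ice melts.
Energy balance: 144.5×4.21×(62.3 − T) = 12203 + 33.8×4.21×(T − 0)
608.345(62.3 − T) = 12203 + 142.298 T
37899.9 − 12203 = 750.643 T
T = 25696.9 / 750.643 = 34.23 °C

T_f = 34.2 °C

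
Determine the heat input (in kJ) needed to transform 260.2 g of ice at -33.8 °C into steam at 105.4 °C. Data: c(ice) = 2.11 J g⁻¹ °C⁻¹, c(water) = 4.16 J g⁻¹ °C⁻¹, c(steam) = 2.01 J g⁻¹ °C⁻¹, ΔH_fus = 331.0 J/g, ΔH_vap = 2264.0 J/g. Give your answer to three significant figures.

q1 (heat ice -33.8→0.0 °C): 260.2 × 2.11 × 33.8 = 18557 J
q2 (melt at 0 °C): 260.2 × 331.0 = 86126 J
q3 (heat water 0.0→100.0 °C): 260.2 × 4.16 × 100.0 = 108243 J
q4 (vaporize at 100 °C): 260.2 × 2264.0 = 589093 J
q5 (heat steam 100.0→105.4 °C): 260.2 × 2.01 × 5.4 = 2824 J
Total: 18557 + 86126 + 108243 + 589093 + 2824 = 804843 J = 805 kJ

q = 805 kJ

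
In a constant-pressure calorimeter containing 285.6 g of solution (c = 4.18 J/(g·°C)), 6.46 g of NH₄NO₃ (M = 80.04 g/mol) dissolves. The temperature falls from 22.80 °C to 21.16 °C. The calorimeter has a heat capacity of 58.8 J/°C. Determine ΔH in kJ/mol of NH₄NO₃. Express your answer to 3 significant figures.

|ΔT| = |21.16 − 22.80| = 1.64 °C
|q_surr| = (285.6 × 4.18 + 58.8) × 1.64 = 1252.608 × 1.64 = 2054.3 J
n(NH₄NO₃) = 6.46 / 80.04 = 0.080710 mol
Temperature fell, so q_rxn = +|q_surr| = 2.0543 kJ
ΔH = q_rxn / n = 25.45 kJ/mol

ΔH = 25.5 kJ/mol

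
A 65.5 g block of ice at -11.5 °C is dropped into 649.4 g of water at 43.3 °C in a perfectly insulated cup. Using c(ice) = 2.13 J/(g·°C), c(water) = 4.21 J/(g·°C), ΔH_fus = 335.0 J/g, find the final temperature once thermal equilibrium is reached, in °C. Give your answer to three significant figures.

T_f = 31.5 °C

Heat to bring ice to 0 °C and melt it: q₁ = 65.5×2.13×11.5 + 65.5×335.0 = 23547 J
Heat the water can supply cooling to 0 °C: 649.4×4.21×43.3 = 118381 J > q₁, so all ice melts.
Energy balance: 649.4×4.21×(43.3 − T) = 23547 + 65.5×4.21×(T − 0)
2733.974(43.3 − T) = 23547 + 275.755 T
118381 − 23547 = 3009.729 T
T = 94834 / 3009.729 = 31.51 °C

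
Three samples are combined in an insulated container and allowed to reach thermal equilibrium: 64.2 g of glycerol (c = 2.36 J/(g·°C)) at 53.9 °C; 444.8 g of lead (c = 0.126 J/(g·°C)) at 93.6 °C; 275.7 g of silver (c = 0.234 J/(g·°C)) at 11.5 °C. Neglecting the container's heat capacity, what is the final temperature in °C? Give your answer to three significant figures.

Σ mᵢcᵢ(T − Tᵢ) = 0  ⇒  T = Σ mᵢcᵢTᵢ / Σ mᵢcᵢ
Σ mᵢcᵢ = 64.2×2.36 + 444.8×0.126 + 275.7×0.234 = 272.0706
Σ mᵢcᵢTᵢ = 151.512×53.9 + 56.0448×93.6 + 64.5138×11.5 = 14154
T = 14154 / 272.0706 = 52.02 °C

T_f = 52.0 °C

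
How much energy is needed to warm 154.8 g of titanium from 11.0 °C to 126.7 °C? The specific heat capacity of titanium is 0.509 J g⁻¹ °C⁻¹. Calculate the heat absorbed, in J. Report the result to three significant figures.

q = 9120 J

q = m c ΔT = 154.8 × 0.509 × (126.7 − 11.0)
q = 154.8 × 0.509 × 115.7 = 9116 J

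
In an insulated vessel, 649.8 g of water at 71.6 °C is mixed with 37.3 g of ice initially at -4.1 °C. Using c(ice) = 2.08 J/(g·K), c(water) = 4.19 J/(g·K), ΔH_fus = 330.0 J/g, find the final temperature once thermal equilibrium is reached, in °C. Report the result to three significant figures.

T_f = 63.3 °C

Heat to bring ice to 0 °C and melt it: q₁ = 37.3×2.08×4.1 + 37.3×330.0 = 12627 J
Heat the water can supply cooling to 0 °C: 649.8×4.19×71.6 = 194943 J > q₁, so all ice melts.
Energy balance: 649.8×4.19×(71.6 − T) = 12627 + 37.3×4.19×(T − 0)
2722.662(71.6 − T) = 12627 + 156.287 T
194943 − 12627 = 2878.949 T
T = 182316 / 2878.949 = 63.33 °C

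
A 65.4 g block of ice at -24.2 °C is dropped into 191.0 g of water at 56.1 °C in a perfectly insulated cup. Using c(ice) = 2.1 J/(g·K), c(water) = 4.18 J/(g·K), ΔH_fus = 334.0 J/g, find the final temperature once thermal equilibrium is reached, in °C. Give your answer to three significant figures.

T_f = 18.3 °C

Heat to bring ice to 0 °C and melt it: q₁ = 65.4×2.1×24.2 + 65.4×334.0 = 25167 J
Heat the water can supply cooling to 0 °C: 191.0×4.18×56.1 = 44789.1 J > q₁, so all ice melts.
Energy balance: 191.0×4.18×(56.1 − T) = 25167 + 65.4×4.18×(T − 0)
798.38(56.1 − T) = 25167 + 273.372 T
44789.1 − 25167 = 1071.752 T
T = 19622.1 / 1071.752 = 18.31 °C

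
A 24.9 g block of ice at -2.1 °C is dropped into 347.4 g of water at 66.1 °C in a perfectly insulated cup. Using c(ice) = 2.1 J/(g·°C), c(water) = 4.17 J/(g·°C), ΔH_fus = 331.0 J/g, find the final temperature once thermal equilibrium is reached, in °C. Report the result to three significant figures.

Heat to bring ice to 0 °C and melt it: q₁ = 24.9×2.1×2.1 + 24.9×331.0 = 8351.7 J
Heat the water can supply cooling to 0 °C: 347.4×4.17×66.1 = 95756.3 J > q₁, so all ice melts.
Energy balance: 347.4×4.17×(66.1 − T) = 8351.7 + 24.9×4.17×(T − 0)
1448.658(66.1 − T) = 8351.7 + 103.833 T
95756.3 − 8351.7 = 1552.491 T
T = 87404.6 / 1552.491 = 56.30 °C

T_f = 56.3 °C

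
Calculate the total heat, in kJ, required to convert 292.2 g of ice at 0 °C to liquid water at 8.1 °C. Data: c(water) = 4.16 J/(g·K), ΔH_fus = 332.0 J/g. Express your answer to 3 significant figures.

q1 (melt at 0 °C): 292.2 × 332.0 = 97010 J
q2 (heat water 0.0→8.1 °C): 292.2 × 4.16 × 8.1 = 9846 J
Total: 97010 + 9846 = 106856 J = 107 kJ

q = 107 kJ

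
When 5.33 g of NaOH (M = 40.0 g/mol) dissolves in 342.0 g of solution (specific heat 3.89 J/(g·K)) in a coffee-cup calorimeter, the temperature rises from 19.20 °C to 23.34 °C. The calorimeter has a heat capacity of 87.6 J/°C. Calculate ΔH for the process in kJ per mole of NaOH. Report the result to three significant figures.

|ΔT| = |23.34 − 19.20| = 4.14 °C
|q_surr| = (342.0 × 3.89 + 87.6) × 4.14 = 1417.98 × 4.14 = 5870.4 J
n(NaOH) = 5.33 / 40.0 = 0.13325 mol
Temperature rose, so q_rxn = −|q_surr| = -5.8704 kJ
ΔH = q_rxn / n = -44.06 kJ/mol

ΔH = -44.1 kJ/mol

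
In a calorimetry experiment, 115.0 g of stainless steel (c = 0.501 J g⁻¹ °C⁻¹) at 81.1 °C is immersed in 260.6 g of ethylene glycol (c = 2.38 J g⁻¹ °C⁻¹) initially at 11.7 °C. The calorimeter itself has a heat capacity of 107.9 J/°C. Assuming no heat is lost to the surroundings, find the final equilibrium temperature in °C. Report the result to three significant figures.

T_f = 16.8 °C

Heat lost by stainless steel = heat gained by ethylene glycol + calorimeter.
(115.0)(0.501)(81.1 − T) = [(260.6)(2.38) + 107.9](T − 11.7)
57.615 (81.1 − T) = 728.128 (T − 11.7)
4672.6 − 57.615 T = 728.128 T − 8519.1
13191.7 = 785.743 T
T = 16.79 °C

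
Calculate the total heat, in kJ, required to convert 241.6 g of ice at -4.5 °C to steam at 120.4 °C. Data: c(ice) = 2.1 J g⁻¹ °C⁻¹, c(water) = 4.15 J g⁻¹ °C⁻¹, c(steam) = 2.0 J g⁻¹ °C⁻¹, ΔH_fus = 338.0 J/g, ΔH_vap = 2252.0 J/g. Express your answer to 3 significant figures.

q1 (heat ice -4.5→0.0 °C): 241.6 × 2.1 × 4.5 = 2283 J
q2 (melt at 0 °C): 241.6 × 338.0 = 81661 J
q3 (heat water 0.0→100.0 °C): 241.6 × 4.15 × 100.0 = 100264 J
q4 (vaporize at 100 °C): 241.6 × 2252.0 = 544083 J
q5 (heat steam 100.0→120.4 °C): 241.6 × 2.0 × 20.4 = 9857 J
Total: 2283 + 81661 + 100264 + 544083 + 9857 = 738148 J = 738 kJ

q = 738 kJ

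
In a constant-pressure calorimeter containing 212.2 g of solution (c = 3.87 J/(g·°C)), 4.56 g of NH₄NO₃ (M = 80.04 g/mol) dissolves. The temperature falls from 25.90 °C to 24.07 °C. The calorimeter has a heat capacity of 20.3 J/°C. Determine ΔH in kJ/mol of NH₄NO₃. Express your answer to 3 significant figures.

|ΔT| = |24.07 − 25.90| = 1.83 °C
|q_surr| = (212.2 × 3.87 + 20.3) × 1.83 = 841.514 × 1.83 = 1540 J
n(NH₄NO₃) = 4.56 / 80.04 = 0.05697 mol
Temperature fell, so q_rxn = +|q_surr| = 1.540 kJ
ΔH = q_rxn / n = 27.03 kJ/mol

ΔH = 27.0 kJ/mol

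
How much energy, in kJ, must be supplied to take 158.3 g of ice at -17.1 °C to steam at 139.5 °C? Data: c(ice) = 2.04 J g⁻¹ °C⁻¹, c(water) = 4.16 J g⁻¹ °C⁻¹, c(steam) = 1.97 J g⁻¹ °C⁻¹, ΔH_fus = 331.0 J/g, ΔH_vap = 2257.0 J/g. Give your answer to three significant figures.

q1 (heat ice -17.1→0.0 °C): 158.3 × 2.04 × 17.1 = 5522 J
q2 (melt at 0 °C): 158.3 × 331.0 = 52397 J
q3 (heat water 0.0→100.0 °C): 158.3 × 4.16 × 100.0 = 65853 J
q4 (vaporize at 100 °C): 158.3 × 2257.0 = 357283 J
q5 (heat steam 100.0→139.5 °C): 158.3 × 1.97 × 39.5 = 12318 J
Total: 5522 + 52397 + 65853 + 357283 + 12318 = 493373 J = 493 kJ

q = 493 kJ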